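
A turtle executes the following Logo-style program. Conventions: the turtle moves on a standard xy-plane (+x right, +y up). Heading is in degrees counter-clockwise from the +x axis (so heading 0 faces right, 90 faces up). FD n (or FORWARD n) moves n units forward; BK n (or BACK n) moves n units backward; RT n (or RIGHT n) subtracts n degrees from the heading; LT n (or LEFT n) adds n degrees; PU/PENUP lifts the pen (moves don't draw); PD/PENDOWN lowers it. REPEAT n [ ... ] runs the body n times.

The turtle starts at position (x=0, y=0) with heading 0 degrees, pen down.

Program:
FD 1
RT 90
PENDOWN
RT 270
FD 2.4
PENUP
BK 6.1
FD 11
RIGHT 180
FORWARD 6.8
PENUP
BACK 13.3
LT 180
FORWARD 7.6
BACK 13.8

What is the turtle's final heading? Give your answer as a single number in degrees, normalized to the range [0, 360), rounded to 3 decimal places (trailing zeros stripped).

Answer: 0

Derivation:
Executing turtle program step by step:
Start: pos=(0,0), heading=0, pen down
FD 1: (0,0) -> (1,0) [heading=0, draw]
RT 90: heading 0 -> 270
PD: pen down
RT 270: heading 270 -> 0
FD 2.4: (1,0) -> (3.4,0) [heading=0, draw]
PU: pen up
BK 6.1: (3.4,0) -> (-2.7,0) [heading=0, move]
FD 11: (-2.7,0) -> (8.3,0) [heading=0, move]
RT 180: heading 0 -> 180
FD 6.8: (8.3,0) -> (1.5,0) [heading=180, move]
PU: pen up
BK 13.3: (1.5,0) -> (14.8,0) [heading=180, move]
LT 180: heading 180 -> 0
FD 7.6: (14.8,0) -> (22.4,0) [heading=0, move]
BK 13.8: (22.4,0) -> (8.6,0) [heading=0, move]
Final: pos=(8.6,0), heading=0, 2 segment(s) drawn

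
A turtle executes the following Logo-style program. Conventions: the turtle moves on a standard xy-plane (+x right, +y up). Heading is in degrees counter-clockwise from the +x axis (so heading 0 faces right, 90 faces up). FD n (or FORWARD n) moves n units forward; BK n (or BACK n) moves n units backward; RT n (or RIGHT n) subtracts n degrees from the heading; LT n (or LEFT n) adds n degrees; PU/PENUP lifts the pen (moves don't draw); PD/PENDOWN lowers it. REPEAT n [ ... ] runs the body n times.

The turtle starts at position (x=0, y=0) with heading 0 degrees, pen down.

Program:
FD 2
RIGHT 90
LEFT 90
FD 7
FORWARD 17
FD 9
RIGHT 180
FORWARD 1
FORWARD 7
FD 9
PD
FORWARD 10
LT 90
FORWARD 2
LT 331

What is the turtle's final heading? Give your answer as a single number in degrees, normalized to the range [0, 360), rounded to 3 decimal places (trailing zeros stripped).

Answer: 241

Derivation:
Executing turtle program step by step:
Start: pos=(0,0), heading=0, pen down
FD 2: (0,0) -> (2,0) [heading=0, draw]
RT 90: heading 0 -> 270
LT 90: heading 270 -> 0
FD 7: (2,0) -> (9,0) [heading=0, draw]
FD 17: (9,0) -> (26,0) [heading=0, draw]
FD 9: (26,0) -> (35,0) [heading=0, draw]
RT 180: heading 0 -> 180
FD 1: (35,0) -> (34,0) [heading=180, draw]
FD 7: (34,0) -> (27,0) [heading=180, draw]
FD 9: (27,0) -> (18,0) [heading=180, draw]
PD: pen down
FD 10: (18,0) -> (8,0) [heading=180, draw]
LT 90: heading 180 -> 270
FD 2: (8,0) -> (8,-2) [heading=270, draw]
LT 331: heading 270 -> 241
Final: pos=(8,-2), heading=241, 9 segment(s) drawn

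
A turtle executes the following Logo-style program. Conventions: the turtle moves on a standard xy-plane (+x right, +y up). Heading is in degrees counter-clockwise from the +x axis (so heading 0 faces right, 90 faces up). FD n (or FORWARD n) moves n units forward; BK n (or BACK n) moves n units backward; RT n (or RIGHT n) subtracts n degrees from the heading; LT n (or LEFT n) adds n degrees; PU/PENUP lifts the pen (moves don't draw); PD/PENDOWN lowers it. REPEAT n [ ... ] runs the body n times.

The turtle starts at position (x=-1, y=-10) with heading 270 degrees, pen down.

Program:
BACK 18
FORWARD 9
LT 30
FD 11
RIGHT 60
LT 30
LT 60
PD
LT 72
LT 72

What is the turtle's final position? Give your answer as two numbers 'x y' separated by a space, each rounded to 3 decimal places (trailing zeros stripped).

Executing turtle program step by step:
Start: pos=(-1,-10), heading=270, pen down
BK 18: (-1,-10) -> (-1,8) [heading=270, draw]
FD 9: (-1,8) -> (-1,-1) [heading=270, draw]
LT 30: heading 270 -> 300
FD 11: (-1,-1) -> (4.5,-10.526) [heading=300, draw]
RT 60: heading 300 -> 240
LT 30: heading 240 -> 270
LT 60: heading 270 -> 330
PD: pen down
LT 72: heading 330 -> 42
LT 72: heading 42 -> 114
Final: pos=(4.5,-10.526), heading=114, 3 segment(s) drawn

Answer: 4.5 -10.526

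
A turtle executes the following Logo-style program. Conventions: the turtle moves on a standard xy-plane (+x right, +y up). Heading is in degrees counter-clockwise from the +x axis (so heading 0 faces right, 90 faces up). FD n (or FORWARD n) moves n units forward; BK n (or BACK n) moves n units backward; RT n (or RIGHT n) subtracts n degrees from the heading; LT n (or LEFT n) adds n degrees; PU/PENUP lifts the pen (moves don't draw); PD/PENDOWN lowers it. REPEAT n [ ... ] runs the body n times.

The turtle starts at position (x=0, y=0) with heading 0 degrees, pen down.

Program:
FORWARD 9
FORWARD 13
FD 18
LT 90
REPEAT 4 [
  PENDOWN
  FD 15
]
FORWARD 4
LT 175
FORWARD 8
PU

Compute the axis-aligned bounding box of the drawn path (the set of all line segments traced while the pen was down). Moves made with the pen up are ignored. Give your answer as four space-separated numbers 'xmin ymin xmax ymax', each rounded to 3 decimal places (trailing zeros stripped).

Executing turtle program step by step:
Start: pos=(0,0), heading=0, pen down
FD 9: (0,0) -> (9,0) [heading=0, draw]
FD 13: (9,0) -> (22,0) [heading=0, draw]
FD 18: (22,0) -> (40,0) [heading=0, draw]
LT 90: heading 0 -> 90
REPEAT 4 [
  -- iteration 1/4 --
  PD: pen down
  FD 15: (40,0) -> (40,15) [heading=90, draw]
  -- iteration 2/4 --
  PD: pen down
  FD 15: (40,15) -> (40,30) [heading=90, draw]
  -- iteration 3/4 --
  PD: pen down
  FD 15: (40,30) -> (40,45) [heading=90, draw]
  -- iteration 4/4 --
  PD: pen down
  FD 15: (40,45) -> (40,60) [heading=90, draw]
]
FD 4: (40,60) -> (40,64) [heading=90, draw]
LT 175: heading 90 -> 265
FD 8: (40,64) -> (39.303,56.03) [heading=265, draw]
PU: pen up
Final: pos=(39.303,56.03), heading=265, 9 segment(s) drawn

Segment endpoints: x in {0, 9, 22, 39.303, 40}, y in {0, 15, 30, 45, 56.03, 60, 64}
xmin=0, ymin=0, xmax=40, ymax=64

Answer: 0 0 40 64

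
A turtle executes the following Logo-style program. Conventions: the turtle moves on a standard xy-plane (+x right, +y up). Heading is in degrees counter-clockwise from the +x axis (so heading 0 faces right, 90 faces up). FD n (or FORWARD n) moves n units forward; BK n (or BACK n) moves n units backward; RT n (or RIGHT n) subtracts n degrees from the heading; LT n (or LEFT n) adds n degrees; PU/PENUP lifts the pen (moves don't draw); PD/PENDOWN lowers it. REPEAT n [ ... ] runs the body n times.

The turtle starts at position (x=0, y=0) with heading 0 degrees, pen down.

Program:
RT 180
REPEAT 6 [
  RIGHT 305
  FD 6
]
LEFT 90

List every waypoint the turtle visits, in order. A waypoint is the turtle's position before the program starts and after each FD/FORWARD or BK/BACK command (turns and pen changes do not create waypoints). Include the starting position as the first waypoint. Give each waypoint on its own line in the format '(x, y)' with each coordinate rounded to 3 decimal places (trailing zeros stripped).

Executing turtle program step by step:
Start: pos=(0,0), heading=0, pen down
RT 180: heading 0 -> 180
REPEAT 6 [
  -- iteration 1/6 --
  RT 305: heading 180 -> 235
  FD 6: (0,0) -> (-3.441,-4.915) [heading=235, draw]
  -- iteration 2/6 --
  RT 305: heading 235 -> 290
  FD 6: (-3.441,-4.915) -> (-1.389,-10.553) [heading=290, draw]
  -- iteration 3/6 --
  RT 305: heading 290 -> 345
  FD 6: (-1.389,-10.553) -> (4.406,-12.106) [heading=345, draw]
  -- iteration 4/6 --
  RT 305: heading 345 -> 40
  FD 6: (4.406,-12.106) -> (9.002,-8.249) [heading=40, draw]
  -- iteration 5/6 --
  RT 305: heading 40 -> 95
  FD 6: (9.002,-8.249) -> (8.48,-2.272) [heading=95, draw]
  -- iteration 6/6 --
  RT 305: heading 95 -> 150
  FD 6: (8.48,-2.272) -> (3.283,0.728) [heading=150, draw]
]
LT 90: heading 150 -> 240
Final: pos=(3.283,0.728), heading=240, 6 segment(s) drawn
Waypoints (7 total):
(0, 0)
(-3.441, -4.915)
(-1.389, -10.553)
(4.406, -12.106)
(9.002, -8.249)
(8.48, -2.272)
(3.283, 0.728)

Answer: (0, 0)
(-3.441, -4.915)
(-1.389, -10.553)
(4.406, -12.106)
(9.002, -8.249)
(8.48, -2.272)
(3.283, 0.728)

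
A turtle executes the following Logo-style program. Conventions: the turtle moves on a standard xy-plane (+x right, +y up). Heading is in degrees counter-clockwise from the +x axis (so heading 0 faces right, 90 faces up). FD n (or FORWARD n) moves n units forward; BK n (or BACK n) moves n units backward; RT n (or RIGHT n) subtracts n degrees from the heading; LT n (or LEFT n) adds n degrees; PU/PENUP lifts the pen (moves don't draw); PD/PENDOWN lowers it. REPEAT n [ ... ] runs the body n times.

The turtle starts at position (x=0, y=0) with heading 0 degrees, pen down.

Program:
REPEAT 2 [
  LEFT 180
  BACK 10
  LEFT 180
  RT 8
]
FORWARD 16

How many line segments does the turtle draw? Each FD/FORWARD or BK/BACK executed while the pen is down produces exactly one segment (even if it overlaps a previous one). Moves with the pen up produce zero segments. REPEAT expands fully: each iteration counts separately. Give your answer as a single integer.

Answer: 3

Derivation:
Executing turtle program step by step:
Start: pos=(0,0), heading=0, pen down
REPEAT 2 [
  -- iteration 1/2 --
  LT 180: heading 0 -> 180
  BK 10: (0,0) -> (10,0) [heading=180, draw]
  LT 180: heading 180 -> 0
  RT 8: heading 0 -> 352
  -- iteration 2/2 --
  LT 180: heading 352 -> 172
  BK 10: (10,0) -> (19.903,-1.392) [heading=172, draw]
  LT 180: heading 172 -> 352
  RT 8: heading 352 -> 344
]
FD 16: (19.903,-1.392) -> (35.283,-5.802) [heading=344, draw]
Final: pos=(35.283,-5.802), heading=344, 3 segment(s) drawn
Segments drawn: 3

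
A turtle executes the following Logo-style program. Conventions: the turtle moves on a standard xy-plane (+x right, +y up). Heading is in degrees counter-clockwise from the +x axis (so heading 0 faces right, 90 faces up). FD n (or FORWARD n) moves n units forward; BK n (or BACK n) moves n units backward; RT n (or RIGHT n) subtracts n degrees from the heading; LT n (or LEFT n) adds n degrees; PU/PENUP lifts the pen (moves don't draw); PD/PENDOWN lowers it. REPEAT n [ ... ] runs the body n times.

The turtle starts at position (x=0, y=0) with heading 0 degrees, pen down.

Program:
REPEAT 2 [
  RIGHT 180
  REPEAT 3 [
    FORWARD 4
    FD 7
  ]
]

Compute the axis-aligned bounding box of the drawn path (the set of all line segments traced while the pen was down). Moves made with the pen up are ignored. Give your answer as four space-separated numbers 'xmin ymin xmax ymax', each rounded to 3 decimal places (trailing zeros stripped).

Executing turtle program step by step:
Start: pos=(0,0), heading=0, pen down
REPEAT 2 [
  -- iteration 1/2 --
  RT 180: heading 0 -> 180
  REPEAT 3 [
    -- iteration 1/3 --
    FD 4: (0,0) -> (-4,0) [heading=180, draw]
    FD 7: (-4,0) -> (-11,0) [heading=180, draw]
    -- iteration 2/3 --
    FD 4: (-11,0) -> (-15,0) [heading=180, draw]
    FD 7: (-15,0) -> (-22,0) [heading=180, draw]
    -- iteration 3/3 --
    FD 4: (-22,0) -> (-26,0) [heading=180, draw]
    FD 7: (-26,0) -> (-33,0) [heading=180, draw]
  ]
  -- iteration 2/2 --
  RT 180: heading 180 -> 0
  REPEAT 3 [
    -- iteration 1/3 --
    FD 4: (-33,0) -> (-29,0) [heading=0, draw]
    FD 7: (-29,0) -> (-22,0) [heading=0, draw]
    -- iteration 2/3 --
    FD 4: (-22,0) -> (-18,0) [heading=0, draw]
    FD 7: (-18,0) -> (-11,0) [heading=0, draw]
    -- iteration 3/3 --
    FD 4: (-11,0) -> (-7,0) [heading=0, draw]
    FD 7: (-7,0) -> (0,0) [heading=0, draw]
  ]
]
Final: pos=(0,0), heading=0, 12 segment(s) drawn

Segment endpoints: x in {-33, -29, -26, -22, -18, -15, -11, -7, -4, 0}, y in {0, 0, 0, 0, 0, 0, 0, 0, 0, 0, 0, 0, 0}
xmin=-33, ymin=0, xmax=0, ymax=0

Answer: -33 0 0 0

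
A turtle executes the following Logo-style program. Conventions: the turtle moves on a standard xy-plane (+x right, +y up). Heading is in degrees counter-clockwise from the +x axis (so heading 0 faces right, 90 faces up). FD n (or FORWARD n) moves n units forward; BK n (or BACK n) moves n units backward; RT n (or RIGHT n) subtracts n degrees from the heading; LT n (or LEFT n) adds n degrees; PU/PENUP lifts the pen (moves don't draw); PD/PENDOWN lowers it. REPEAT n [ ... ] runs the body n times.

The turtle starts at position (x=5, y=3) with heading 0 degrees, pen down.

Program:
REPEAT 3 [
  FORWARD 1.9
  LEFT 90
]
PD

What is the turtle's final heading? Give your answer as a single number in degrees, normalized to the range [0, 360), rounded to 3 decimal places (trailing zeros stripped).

Executing turtle program step by step:
Start: pos=(5,3), heading=0, pen down
REPEAT 3 [
  -- iteration 1/3 --
  FD 1.9: (5,3) -> (6.9,3) [heading=0, draw]
  LT 90: heading 0 -> 90
  -- iteration 2/3 --
  FD 1.9: (6.9,3) -> (6.9,4.9) [heading=90, draw]
  LT 90: heading 90 -> 180
  -- iteration 3/3 --
  FD 1.9: (6.9,4.9) -> (5,4.9) [heading=180, draw]
  LT 90: heading 180 -> 270
]
PD: pen down
Final: pos=(5,4.9), heading=270, 3 segment(s) drawn

Answer: 270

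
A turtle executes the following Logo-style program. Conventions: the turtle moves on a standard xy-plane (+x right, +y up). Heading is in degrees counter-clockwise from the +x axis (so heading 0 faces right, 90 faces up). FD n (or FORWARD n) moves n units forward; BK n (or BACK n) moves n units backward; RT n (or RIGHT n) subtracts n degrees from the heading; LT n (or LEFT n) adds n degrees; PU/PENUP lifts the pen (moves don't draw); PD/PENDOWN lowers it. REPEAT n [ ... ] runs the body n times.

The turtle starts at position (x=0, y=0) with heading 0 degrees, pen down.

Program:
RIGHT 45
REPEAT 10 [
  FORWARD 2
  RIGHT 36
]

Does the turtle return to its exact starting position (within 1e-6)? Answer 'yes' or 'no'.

Answer: yes

Derivation:
Executing turtle program step by step:
Start: pos=(0,0), heading=0, pen down
RT 45: heading 0 -> 315
REPEAT 10 [
  -- iteration 1/10 --
  FD 2: (0,0) -> (1.414,-1.414) [heading=315, draw]
  RT 36: heading 315 -> 279
  -- iteration 2/10 --
  FD 2: (1.414,-1.414) -> (1.727,-3.39) [heading=279, draw]
  RT 36: heading 279 -> 243
  -- iteration 3/10 --
  FD 2: (1.727,-3.39) -> (0.819,-5.172) [heading=243, draw]
  RT 36: heading 243 -> 207
  -- iteration 4/10 --
  FD 2: (0.819,-5.172) -> (-0.963,-6.08) [heading=207, draw]
  RT 36: heading 207 -> 171
  -- iteration 5/10 --
  FD 2: (-0.963,-6.08) -> (-2.938,-5.767) [heading=171, draw]
  RT 36: heading 171 -> 135
  -- iteration 6/10 --
  FD 2: (-2.938,-5.767) -> (-4.353,-4.353) [heading=135, draw]
  RT 36: heading 135 -> 99
  -- iteration 7/10 --
  FD 2: (-4.353,-4.353) -> (-4.665,-2.377) [heading=99, draw]
  RT 36: heading 99 -> 63
  -- iteration 8/10 --
  FD 2: (-4.665,-2.377) -> (-3.757,-0.595) [heading=63, draw]
  RT 36: heading 63 -> 27
  -- iteration 9/10 --
  FD 2: (-3.757,-0.595) -> (-1.975,0.313) [heading=27, draw]
  RT 36: heading 27 -> 351
  -- iteration 10/10 --
  FD 2: (-1.975,0.313) -> (0,0) [heading=351, draw]
  RT 36: heading 351 -> 315
]
Final: pos=(0,0), heading=315, 10 segment(s) drawn

Start position: (0, 0)
Final position: (0, 0)
Distance = 0; < 1e-6 -> CLOSED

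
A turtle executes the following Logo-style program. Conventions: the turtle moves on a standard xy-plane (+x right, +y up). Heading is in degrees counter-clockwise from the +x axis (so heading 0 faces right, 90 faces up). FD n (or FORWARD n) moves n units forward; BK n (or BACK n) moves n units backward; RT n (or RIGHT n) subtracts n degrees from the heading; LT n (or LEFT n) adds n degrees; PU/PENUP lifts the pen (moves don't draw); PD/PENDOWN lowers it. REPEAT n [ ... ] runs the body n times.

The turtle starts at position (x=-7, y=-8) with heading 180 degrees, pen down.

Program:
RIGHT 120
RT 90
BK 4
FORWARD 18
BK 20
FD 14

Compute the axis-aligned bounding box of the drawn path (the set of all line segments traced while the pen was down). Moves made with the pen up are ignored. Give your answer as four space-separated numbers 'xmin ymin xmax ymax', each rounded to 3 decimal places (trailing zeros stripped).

Answer: -12.196 -15 5.124 -5

Derivation:
Executing turtle program step by step:
Start: pos=(-7,-8), heading=180, pen down
RT 120: heading 180 -> 60
RT 90: heading 60 -> 330
BK 4: (-7,-8) -> (-10.464,-6) [heading=330, draw]
FD 18: (-10.464,-6) -> (5.124,-15) [heading=330, draw]
BK 20: (5.124,-15) -> (-12.196,-5) [heading=330, draw]
FD 14: (-12.196,-5) -> (-0.072,-12) [heading=330, draw]
Final: pos=(-0.072,-12), heading=330, 4 segment(s) drawn

Segment endpoints: x in {-12.196, -10.464, -7, -0.072, 5.124}, y in {-15, -12, -8, -6, -5}
xmin=-12.196, ymin=-15, xmax=5.124, ymax=-5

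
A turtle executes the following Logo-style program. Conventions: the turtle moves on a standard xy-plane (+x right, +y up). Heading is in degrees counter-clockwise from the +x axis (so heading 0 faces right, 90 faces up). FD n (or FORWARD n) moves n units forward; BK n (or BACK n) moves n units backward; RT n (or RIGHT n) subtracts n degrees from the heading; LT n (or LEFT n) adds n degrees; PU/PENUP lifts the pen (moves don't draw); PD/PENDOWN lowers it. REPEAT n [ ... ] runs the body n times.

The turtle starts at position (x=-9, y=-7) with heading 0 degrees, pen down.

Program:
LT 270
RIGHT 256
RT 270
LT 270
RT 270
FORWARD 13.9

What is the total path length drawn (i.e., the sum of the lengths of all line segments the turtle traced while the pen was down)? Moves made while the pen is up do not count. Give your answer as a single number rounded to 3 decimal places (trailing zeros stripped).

Executing turtle program step by step:
Start: pos=(-9,-7), heading=0, pen down
LT 270: heading 0 -> 270
RT 256: heading 270 -> 14
RT 270: heading 14 -> 104
LT 270: heading 104 -> 14
RT 270: heading 14 -> 104
FD 13.9: (-9,-7) -> (-12.363,6.487) [heading=104, draw]
Final: pos=(-12.363,6.487), heading=104, 1 segment(s) drawn

Segment lengths:
  seg 1: (-9,-7) -> (-12.363,6.487), length = 13.9
Total = 13.9

Answer: 13.9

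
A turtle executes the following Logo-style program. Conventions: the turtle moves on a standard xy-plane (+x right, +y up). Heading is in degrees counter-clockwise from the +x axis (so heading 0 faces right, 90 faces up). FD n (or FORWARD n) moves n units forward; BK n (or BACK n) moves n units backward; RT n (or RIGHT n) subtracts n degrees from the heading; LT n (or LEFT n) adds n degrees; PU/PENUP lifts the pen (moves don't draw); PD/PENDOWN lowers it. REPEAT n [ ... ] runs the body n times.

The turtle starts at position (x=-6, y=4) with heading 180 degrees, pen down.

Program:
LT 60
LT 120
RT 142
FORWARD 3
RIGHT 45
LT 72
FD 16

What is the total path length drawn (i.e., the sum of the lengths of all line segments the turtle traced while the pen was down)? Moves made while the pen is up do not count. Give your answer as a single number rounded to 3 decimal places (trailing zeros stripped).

Answer: 19

Derivation:
Executing turtle program step by step:
Start: pos=(-6,4), heading=180, pen down
LT 60: heading 180 -> 240
LT 120: heading 240 -> 0
RT 142: heading 0 -> 218
FD 3: (-6,4) -> (-8.364,2.153) [heading=218, draw]
RT 45: heading 218 -> 173
LT 72: heading 173 -> 245
FD 16: (-8.364,2.153) -> (-15.126,-12.348) [heading=245, draw]
Final: pos=(-15.126,-12.348), heading=245, 2 segment(s) drawn

Segment lengths:
  seg 1: (-6,4) -> (-8.364,2.153), length = 3
  seg 2: (-8.364,2.153) -> (-15.126,-12.348), length = 16
Total = 19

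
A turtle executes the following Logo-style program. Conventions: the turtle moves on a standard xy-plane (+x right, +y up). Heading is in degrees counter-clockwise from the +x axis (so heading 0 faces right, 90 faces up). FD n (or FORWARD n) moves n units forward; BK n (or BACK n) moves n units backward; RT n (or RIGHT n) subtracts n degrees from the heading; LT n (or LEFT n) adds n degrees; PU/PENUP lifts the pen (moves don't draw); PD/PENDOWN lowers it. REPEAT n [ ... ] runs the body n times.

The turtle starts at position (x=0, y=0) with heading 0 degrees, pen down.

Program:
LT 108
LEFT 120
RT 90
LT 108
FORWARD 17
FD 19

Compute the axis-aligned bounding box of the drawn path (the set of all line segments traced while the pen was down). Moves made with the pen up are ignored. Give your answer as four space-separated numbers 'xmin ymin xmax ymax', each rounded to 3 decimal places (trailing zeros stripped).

Executing turtle program step by step:
Start: pos=(0,0), heading=0, pen down
LT 108: heading 0 -> 108
LT 120: heading 108 -> 228
RT 90: heading 228 -> 138
LT 108: heading 138 -> 246
FD 17: (0,0) -> (-6.915,-15.53) [heading=246, draw]
FD 19: (-6.915,-15.53) -> (-14.643,-32.888) [heading=246, draw]
Final: pos=(-14.643,-32.888), heading=246, 2 segment(s) drawn

Segment endpoints: x in {-14.643, -6.915, 0}, y in {-32.888, -15.53, 0}
xmin=-14.643, ymin=-32.888, xmax=0, ymax=0

Answer: -14.643 -32.888 0 0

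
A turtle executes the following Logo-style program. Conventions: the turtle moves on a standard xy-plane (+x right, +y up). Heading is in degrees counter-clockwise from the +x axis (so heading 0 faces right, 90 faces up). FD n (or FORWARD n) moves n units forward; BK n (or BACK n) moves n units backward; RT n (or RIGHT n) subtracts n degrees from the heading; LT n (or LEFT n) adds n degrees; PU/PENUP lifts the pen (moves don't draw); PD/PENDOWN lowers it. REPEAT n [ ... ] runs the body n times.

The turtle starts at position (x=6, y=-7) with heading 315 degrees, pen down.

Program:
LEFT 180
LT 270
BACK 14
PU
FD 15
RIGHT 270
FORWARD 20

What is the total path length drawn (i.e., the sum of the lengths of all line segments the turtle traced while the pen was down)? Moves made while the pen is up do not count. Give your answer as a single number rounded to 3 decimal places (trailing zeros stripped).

Executing turtle program step by step:
Start: pos=(6,-7), heading=315, pen down
LT 180: heading 315 -> 135
LT 270: heading 135 -> 45
BK 14: (6,-7) -> (-3.899,-16.899) [heading=45, draw]
PU: pen up
FD 15: (-3.899,-16.899) -> (6.707,-6.293) [heading=45, move]
RT 270: heading 45 -> 135
FD 20: (6.707,-6.293) -> (-7.435,7.849) [heading=135, move]
Final: pos=(-7.435,7.849), heading=135, 1 segment(s) drawn

Segment lengths:
  seg 1: (6,-7) -> (-3.899,-16.899), length = 14
Total = 14

Answer: 14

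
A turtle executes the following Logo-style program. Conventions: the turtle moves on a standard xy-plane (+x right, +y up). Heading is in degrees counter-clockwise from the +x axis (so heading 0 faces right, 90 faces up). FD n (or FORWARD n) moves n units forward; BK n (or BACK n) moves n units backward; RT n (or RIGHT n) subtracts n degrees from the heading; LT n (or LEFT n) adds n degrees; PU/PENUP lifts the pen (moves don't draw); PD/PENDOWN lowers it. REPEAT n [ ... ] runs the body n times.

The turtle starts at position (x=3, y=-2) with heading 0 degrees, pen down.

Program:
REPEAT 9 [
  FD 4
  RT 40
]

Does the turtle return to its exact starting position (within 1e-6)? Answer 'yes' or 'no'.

Answer: yes

Derivation:
Executing turtle program step by step:
Start: pos=(3,-2), heading=0, pen down
REPEAT 9 [
  -- iteration 1/9 --
  FD 4: (3,-2) -> (7,-2) [heading=0, draw]
  RT 40: heading 0 -> 320
  -- iteration 2/9 --
  FD 4: (7,-2) -> (10.064,-4.571) [heading=320, draw]
  RT 40: heading 320 -> 280
  -- iteration 3/9 --
  FD 4: (10.064,-4.571) -> (10.759,-8.51) [heading=280, draw]
  RT 40: heading 280 -> 240
  -- iteration 4/9 --
  FD 4: (10.759,-8.51) -> (8.759,-11.974) [heading=240, draw]
  RT 40: heading 240 -> 200
  -- iteration 5/9 --
  FD 4: (8.759,-11.974) -> (5,-13.343) [heading=200, draw]
  RT 40: heading 200 -> 160
  -- iteration 6/9 --
  FD 4: (5,-13.343) -> (1.241,-11.974) [heading=160, draw]
  RT 40: heading 160 -> 120
  -- iteration 7/9 --
  FD 4: (1.241,-11.974) -> (-0.759,-8.51) [heading=120, draw]
  RT 40: heading 120 -> 80
  -- iteration 8/9 --
  FD 4: (-0.759,-8.51) -> (-0.064,-4.571) [heading=80, draw]
  RT 40: heading 80 -> 40
  -- iteration 9/9 --
  FD 4: (-0.064,-4.571) -> (3,-2) [heading=40, draw]
  RT 40: heading 40 -> 0
]
Final: pos=(3,-2), heading=0, 9 segment(s) drawn

Start position: (3, -2)
Final position: (3, -2)
Distance = 0; < 1e-6 -> CLOSED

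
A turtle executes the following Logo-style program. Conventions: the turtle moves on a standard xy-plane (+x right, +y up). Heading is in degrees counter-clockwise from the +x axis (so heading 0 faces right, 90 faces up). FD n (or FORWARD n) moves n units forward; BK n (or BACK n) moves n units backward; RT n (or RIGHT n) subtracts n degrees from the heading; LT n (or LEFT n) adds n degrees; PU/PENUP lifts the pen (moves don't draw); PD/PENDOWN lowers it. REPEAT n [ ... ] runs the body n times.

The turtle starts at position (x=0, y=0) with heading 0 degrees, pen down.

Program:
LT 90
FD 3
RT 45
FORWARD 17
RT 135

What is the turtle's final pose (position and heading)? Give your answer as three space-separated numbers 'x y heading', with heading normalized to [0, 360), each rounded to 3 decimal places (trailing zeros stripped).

Executing turtle program step by step:
Start: pos=(0,0), heading=0, pen down
LT 90: heading 0 -> 90
FD 3: (0,0) -> (0,3) [heading=90, draw]
RT 45: heading 90 -> 45
FD 17: (0,3) -> (12.021,15.021) [heading=45, draw]
RT 135: heading 45 -> 270
Final: pos=(12.021,15.021), heading=270, 2 segment(s) drawn

Answer: 12.021 15.021 270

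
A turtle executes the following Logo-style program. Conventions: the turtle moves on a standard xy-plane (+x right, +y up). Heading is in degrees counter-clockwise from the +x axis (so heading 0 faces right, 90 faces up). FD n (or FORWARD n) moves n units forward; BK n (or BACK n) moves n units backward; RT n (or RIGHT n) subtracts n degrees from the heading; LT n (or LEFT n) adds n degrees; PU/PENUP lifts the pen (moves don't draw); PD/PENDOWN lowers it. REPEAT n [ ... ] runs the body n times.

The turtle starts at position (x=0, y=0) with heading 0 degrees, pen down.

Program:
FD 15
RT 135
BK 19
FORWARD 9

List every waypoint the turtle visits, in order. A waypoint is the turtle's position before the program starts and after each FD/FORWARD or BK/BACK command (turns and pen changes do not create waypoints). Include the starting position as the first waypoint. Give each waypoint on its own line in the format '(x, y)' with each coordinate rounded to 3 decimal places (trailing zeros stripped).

Executing turtle program step by step:
Start: pos=(0,0), heading=0, pen down
FD 15: (0,0) -> (15,0) [heading=0, draw]
RT 135: heading 0 -> 225
BK 19: (15,0) -> (28.435,13.435) [heading=225, draw]
FD 9: (28.435,13.435) -> (22.071,7.071) [heading=225, draw]
Final: pos=(22.071,7.071), heading=225, 3 segment(s) drawn
Waypoints (4 total):
(0, 0)
(15, 0)
(28.435, 13.435)
(22.071, 7.071)

Answer: (0, 0)
(15, 0)
(28.435, 13.435)
(22.071, 7.071)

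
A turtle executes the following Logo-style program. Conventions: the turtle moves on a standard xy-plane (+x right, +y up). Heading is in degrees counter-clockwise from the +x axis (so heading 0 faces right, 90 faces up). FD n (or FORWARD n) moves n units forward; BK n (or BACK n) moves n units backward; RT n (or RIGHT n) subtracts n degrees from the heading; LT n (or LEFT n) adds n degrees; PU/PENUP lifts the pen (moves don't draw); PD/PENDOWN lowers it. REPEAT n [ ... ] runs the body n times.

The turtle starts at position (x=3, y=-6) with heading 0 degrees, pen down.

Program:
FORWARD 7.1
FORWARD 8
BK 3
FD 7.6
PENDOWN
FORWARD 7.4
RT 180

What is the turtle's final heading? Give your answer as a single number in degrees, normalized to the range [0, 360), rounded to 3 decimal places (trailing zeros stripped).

Executing turtle program step by step:
Start: pos=(3,-6), heading=0, pen down
FD 7.1: (3,-6) -> (10.1,-6) [heading=0, draw]
FD 8: (10.1,-6) -> (18.1,-6) [heading=0, draw]
BK 3: (18.1,-6) -> (15.1,-6) [heading=0, draw]
FD 7.6: (15.1,-6) -> (22.7,-6) [heading=0, draw]
PD: pen down
FD 7.4: (22.7,-6) -> (30.1,-6) [heading=0, draw]
RT 180: heading 0 -> 180
Final: pos=(30.1,-6), heading=180, 5 segment(s) drawn

Answer: 180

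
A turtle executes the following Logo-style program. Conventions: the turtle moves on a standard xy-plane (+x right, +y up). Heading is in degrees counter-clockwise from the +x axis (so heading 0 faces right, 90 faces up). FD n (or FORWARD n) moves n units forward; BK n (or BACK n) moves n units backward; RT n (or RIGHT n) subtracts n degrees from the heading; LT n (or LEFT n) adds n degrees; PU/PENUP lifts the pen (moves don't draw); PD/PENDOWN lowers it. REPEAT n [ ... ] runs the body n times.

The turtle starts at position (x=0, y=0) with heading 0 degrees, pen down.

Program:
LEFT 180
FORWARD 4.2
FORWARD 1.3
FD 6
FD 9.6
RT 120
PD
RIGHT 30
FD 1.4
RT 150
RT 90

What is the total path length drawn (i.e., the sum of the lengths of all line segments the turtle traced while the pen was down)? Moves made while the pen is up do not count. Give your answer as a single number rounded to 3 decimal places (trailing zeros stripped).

Executing turtle program step by step:
Start: pos=(0,0), heading=0, pen down
LT 180: heading 0 -> 180
FD 4.2: (0,0) -> (-4.2,0) [heading=180, draw]
FD 1.3: (-4.2,0) -> (-5.5,0) [heading=180, draw]
FD 6: (-5.5,0) -> (-11.5,0) [heading=180, draw]
FD 9.6: (-11.5,0) -> (-21.1,0) [heading=180, draw]
RT 120: heading 180 -> 60
PD: pen down
RT 30: heading 60 -> 30
FD 1.4: (-21.1,0) -> (-19.888,0.7) [heading=30, draw]
RT 150: heading 30 -> 240
RT 90: heading 240 -> 150
Final: pos=(-19.888,0.7), heading=150, 5 segment(s) drawn

Segment lengths:
  seg 1: (0,0) -> (-4.2,0), length = 4.2
  seg 2: (-4.2,0) -> (-5.5,0), length = 1.3
  seg 3: (-5.5,0) -> (-11.5,0), length = 6
  seg 4: (-11.5,0) -> (-21.1,0), length = 9.6
  seg 5: (-21.1,0) -> (-19.888,0.7), length = 1.4
Total = 22.5

Answer: 22.5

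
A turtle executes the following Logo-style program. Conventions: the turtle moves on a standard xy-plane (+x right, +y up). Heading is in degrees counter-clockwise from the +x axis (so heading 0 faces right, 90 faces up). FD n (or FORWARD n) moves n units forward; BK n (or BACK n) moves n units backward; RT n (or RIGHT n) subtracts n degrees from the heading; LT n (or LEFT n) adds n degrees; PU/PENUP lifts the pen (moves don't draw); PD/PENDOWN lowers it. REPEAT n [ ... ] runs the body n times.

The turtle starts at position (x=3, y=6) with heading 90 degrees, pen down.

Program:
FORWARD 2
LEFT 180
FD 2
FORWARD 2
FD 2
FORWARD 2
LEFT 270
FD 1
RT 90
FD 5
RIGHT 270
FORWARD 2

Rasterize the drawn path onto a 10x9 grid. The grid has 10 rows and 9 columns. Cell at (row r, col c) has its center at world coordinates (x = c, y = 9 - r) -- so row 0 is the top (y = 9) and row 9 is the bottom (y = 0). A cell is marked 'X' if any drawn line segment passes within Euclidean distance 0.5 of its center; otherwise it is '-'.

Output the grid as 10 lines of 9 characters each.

Answer: ---------
---X-----
---X-----
---X-----
XXXX-----
--XX-----
--XX-----
--XX-----
--XX-----
--XX-----

Derivation:
Segment 0: (3,6) -> (3,8)
Segment 1: (3,8) -> (3,6)
Segment 2: (3,6) -> (3,4)
Segment 3: (3,4) -> (3,2)
Segment 4: (3,2) -> (3,0)
Segment 5: (3,0) -> (2,0)
Segment 6: (2,0) -> (2,5)
Segment 7: (2,5) -> (-0,5)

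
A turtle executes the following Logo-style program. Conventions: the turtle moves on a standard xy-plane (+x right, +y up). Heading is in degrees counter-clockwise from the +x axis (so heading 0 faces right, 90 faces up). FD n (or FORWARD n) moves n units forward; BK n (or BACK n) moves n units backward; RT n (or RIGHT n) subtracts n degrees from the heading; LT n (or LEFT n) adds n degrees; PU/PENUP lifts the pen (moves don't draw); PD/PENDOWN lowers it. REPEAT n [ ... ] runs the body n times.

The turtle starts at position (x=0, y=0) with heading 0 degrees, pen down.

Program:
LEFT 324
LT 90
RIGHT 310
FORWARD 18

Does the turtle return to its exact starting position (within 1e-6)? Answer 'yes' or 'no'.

Answer: no

Derivation:
Executing turtle program step by step:
Start: pos=(0,0), heading=0, pen down
LT 324: heading 0 -> 324
LT 90: heading 324 -> 54
RT 310: heading 54 -> 104
FD 18: (0,0) -> (-4.355,17.465) [heading=104, draw]
Final: pos=(-4.355,17.465), heading=104, 1 segment(s) drawn

Start position: (0, 0)
Final position: (-4.355, 17.465)
Distance = 18; >= 1e-6 -> NOT closed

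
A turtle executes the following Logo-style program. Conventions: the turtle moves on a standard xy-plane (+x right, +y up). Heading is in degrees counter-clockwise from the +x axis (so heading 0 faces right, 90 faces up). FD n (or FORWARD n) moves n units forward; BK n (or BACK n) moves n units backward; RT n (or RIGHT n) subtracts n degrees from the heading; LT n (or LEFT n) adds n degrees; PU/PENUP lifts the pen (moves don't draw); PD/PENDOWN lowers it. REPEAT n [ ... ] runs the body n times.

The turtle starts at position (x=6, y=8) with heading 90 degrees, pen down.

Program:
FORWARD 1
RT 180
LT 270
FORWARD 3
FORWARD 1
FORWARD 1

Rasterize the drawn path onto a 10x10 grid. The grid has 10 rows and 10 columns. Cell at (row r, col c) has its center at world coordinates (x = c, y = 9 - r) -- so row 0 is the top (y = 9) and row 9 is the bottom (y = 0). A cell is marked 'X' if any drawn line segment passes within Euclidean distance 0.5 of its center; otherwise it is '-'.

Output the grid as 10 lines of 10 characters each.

Segment 0: (6,8) -> (6,9)
Segment 1: (6,9) -> (3,9)
Segment 2: (3,9) -> (2,9)
Segment 3: (2,9) -> (1,9)

Answer: -XXXXXX---
------X---
----------
----------
----------
----------
----------
----------
----------
----------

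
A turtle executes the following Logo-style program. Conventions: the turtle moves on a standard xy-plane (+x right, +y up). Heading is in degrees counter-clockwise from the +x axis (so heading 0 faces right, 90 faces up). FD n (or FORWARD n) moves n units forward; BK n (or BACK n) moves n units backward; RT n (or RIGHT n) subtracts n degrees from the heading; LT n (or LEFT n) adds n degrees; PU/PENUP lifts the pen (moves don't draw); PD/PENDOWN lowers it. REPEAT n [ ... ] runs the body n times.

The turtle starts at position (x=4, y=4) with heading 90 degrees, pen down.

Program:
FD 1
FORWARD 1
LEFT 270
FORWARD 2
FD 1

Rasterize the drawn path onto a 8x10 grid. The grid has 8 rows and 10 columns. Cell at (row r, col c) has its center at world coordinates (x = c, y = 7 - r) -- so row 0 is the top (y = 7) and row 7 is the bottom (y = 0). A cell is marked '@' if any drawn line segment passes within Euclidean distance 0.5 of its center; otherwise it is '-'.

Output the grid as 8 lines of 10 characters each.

Answer: ----------
----@@@@--
----@-----
----@-----
----------
----------
----------
----------

Derivation:
Segment 0: (4,4) -> (4,5)
Segment 1: (4,5) -> (4,6)
Segment 2: (4,6) -> (6,6)
Segment 3: (6,6) -> (7,6)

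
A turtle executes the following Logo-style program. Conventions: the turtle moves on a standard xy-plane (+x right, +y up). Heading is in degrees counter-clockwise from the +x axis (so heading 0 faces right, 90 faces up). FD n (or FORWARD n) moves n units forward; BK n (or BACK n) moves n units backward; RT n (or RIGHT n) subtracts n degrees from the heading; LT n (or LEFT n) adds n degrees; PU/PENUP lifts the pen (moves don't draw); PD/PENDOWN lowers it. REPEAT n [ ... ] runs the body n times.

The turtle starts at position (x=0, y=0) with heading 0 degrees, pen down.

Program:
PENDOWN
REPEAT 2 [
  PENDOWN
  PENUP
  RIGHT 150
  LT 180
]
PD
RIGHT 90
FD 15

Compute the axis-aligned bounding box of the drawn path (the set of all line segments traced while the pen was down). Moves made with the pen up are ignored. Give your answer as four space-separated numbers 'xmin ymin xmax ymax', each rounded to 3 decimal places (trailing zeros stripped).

Executing turtle program step by step:
Start: pos=(0,0), heading=0, pen down
PD: pen down
REPEAT 2 [
  -- iteration 1/2 --
  PD: pen down
  PU: pen up
  RT 150: heading 0 -> 210
  LT 180: heading 210 -> 30
  -- iteration 2/2 --
  PD: pen down
  PU: pen up
  RT 150: heading 30 -> 240
  LT 180: heading 240 -> 60
]
PD: pen down
RT 90: heading 60 -> 330
FD 15: (0,0) -> (12.99,-7.5) [heading=330, draw]
Final: pos=(12.99,-7.5), heading=330, 1 segment(s) drawn

Segment endpoints: x in {0, 12.99}, y in {-7.5, 0}
xmin=0, ymin=-7.5, xmax=12.99, ymax=0

Answer: 0 -7.5 12.99 0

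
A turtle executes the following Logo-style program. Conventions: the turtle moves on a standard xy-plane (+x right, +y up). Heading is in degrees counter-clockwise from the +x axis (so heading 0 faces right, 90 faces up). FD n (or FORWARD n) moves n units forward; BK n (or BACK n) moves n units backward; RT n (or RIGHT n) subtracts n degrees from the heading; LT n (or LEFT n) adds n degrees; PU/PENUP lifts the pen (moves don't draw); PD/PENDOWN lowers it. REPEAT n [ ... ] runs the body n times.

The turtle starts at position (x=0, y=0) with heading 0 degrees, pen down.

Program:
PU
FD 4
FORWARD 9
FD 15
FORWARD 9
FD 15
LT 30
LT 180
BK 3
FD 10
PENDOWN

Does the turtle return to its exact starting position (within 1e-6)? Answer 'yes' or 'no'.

Executing turtle program step by step:
Start: pos=(0,0), heading=0, pen down
PU: pen up
FD 4: (0,0) -> (4,0) [heading=0, move]
FD 9: (4,0) -> (13,0) [heading=0, move]
FD 15: (13,0) -> (28,0) [heading=0, move]
FD 9: (28,0) -> (37,0) [heading=0, move]
FD 15: (37,0) -> (52,0) [heading=0, move]
LT 30: heading 0 -> 30
LT 180: heading 30 -> 210
BK 3: (52,0) -> (54.598,1.5) [heading=210, move]
FD 10: (54.598,1.5) -> (45.938,-3.5) [heading=210, move]
PD: pen down
Final: pos=(45.938,-3.5), heading=210, 0 segment(s) drawn

Start position: (0, 0)
Final position: (45.938, -3.5)
Distance = 46.071; >= 1e-6 -> NOT closed

Answer: no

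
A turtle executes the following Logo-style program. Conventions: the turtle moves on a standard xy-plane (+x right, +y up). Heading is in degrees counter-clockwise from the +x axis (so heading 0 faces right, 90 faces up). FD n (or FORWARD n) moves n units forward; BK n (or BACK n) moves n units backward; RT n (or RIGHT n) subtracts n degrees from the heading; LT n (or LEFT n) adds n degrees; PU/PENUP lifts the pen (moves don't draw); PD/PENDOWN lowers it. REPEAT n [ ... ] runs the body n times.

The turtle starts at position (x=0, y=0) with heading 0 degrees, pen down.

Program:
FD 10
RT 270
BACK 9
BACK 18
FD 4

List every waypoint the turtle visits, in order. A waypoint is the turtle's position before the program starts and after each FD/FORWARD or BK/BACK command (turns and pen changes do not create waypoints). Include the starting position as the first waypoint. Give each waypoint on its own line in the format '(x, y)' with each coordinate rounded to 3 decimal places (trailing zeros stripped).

Answer: (0, 0)
(10, 0)
(10, -9)
(10, -27)
(10, -23)

Derivation:
Executing turtle program step by step:
Start: pos=(0,0), heading=0, pen down
FD 10: (0,0) -> (10,0) [heading=0, draw]
RT 270: heading 0 -> 90
BK 9: (10,0) -> (10,-9) [heading=90, draw]
BK 18: (10,-9) -> (10,-27) [heading=90, draw]
FD 4: (10,-27) -> (10,-23) [heading=90, draw]
Final: pos=(10,-23), heading=90, 4 segment(s) drawn
Waypoints (5 total):
(0, 0)
(10, 0)
(10, -9)
(10, -27)
(10, -23)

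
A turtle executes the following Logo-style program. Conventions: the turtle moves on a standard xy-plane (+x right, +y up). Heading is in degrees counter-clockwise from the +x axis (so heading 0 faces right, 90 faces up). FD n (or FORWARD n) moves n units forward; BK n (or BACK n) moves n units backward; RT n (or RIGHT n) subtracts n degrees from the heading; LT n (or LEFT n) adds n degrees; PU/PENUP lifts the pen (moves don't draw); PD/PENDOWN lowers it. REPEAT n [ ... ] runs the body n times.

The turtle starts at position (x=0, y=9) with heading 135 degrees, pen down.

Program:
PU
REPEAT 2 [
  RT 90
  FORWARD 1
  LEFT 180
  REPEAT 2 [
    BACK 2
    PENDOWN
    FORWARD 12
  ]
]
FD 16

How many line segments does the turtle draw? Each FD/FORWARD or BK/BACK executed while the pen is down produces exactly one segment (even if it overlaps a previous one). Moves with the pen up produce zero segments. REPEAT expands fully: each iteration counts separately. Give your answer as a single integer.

Executing turtle program step by step:
Start: pos=(0,9), heading=135, pen down
PU: pen up
REPEAT 2 [
  -- iteration 1/2 --
  RT 90: heading 135 -> 45
  FD 1: (0,9) -> (0.707,9.707) [heading=45, move]
  LT 180: heading 45 -> 225
  REPEAT 2 [
    -- iteration 1/2 --
    BK 2: (0.707,9.707) -> (2.121,11.121) [heading=225, move]
    PD: pen down
    FD 12: (2.121,11.121) -> (-6.364,2.636) [heading=225, draw]
    -- iteration 2/2 --
    BK 2: (-6.364,2.636) -> (-4.95,4.05) [heading=225, draw]
    PD: pen down
    FD 12: (-4.95,4.05) -> (-13.435,-4.435) [heading=225, draw]
  ]
  -- iteration 2/2 --
  RT 90: heading 225 -> 135
  FD 1: (-13.435,-4.435) -> (-14.142,-3.728) [heading=135, draw]
  LT 180: heading 135 -> 315
  REPEAT 2 [
    -- iteration 1/2 --
    BK 2: (-14.142,-3.728) -> (-15.556,-2.314) [heading=315, draw]
    PD: pen down
    FD 12: (-15.556,-2.314) -> (-7.071,-10.799) [heading=315, draw]
    -- iteration 2/2 --
    BK 2: (-7.071,-10.799) -> (-8.485,-9.385) [heading=315, draw]
    PD: pen down
    FD 12: (-8.485,-9.385) -> (0,-17.87) [heading=315, draw]
  ]
]
FD 16: (0,-17.87) -> (11.314,-29.184) [heading=315, draw]
Final: pos=(11.314,-29.184), heading=315, 9 segment(s) drawn
Segments drawn: 9

Answer: 9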